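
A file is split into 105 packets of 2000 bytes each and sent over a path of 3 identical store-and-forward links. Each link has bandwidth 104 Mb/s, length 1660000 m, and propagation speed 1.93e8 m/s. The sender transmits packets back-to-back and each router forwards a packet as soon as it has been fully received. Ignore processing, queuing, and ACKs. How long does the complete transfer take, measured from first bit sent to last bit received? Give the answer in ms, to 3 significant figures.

Per-hop transmission t_tx = L/R = 16000/104000000 = 0.153846 ms.
Per-hop propagation t_prop = 1660000/193000000 = 8.60104 ms.
Pipeline fill: first packet needs 3·t_tx to clear all hops; remaining 104 packets each add one t_tx.
Total = (3+105-1)·t_tx + 3·t_prop = 107·0.153846 + 3·8.60104 = 42.3 ms.

42.3 ms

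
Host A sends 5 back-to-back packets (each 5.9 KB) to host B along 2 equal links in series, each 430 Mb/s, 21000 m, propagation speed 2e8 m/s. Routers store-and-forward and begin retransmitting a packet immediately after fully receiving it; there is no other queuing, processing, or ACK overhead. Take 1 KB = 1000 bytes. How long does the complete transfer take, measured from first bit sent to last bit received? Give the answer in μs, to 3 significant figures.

869 μs

Per-hop transmission t_tx = L/R = 47200/430000000 = 109.767 μs.
Per-hop propagation t_prop = 21000/200000000 = 105 μs.
Pipeline fill: first packet needs 2·t_tx to clear all hops; remaining 4 packets each add one t_tx.
Total = (2+5-1)·t_tx + 2·t_prop = 6·109.767 + 2·105 = 869 μs.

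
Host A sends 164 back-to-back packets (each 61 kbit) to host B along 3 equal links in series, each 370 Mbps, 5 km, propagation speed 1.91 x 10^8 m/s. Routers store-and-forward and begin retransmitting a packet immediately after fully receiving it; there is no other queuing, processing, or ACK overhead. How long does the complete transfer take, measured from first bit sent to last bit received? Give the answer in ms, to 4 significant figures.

27.45 ms

Per-hop transmission t_tx = L/R = 61000/370000000 = 0.164865 ms.
Per-hop propagation t_prop = 5000/191000000 = 0.026178 ms.
Pipeline fill: first packet needs 3·t_tx to clear all hops; remaining 163 packets each add one t_tx.
Total = (3+164-1)·t_tx + 3·t_prop = 166·0.164865 + 3·0.026178 = 27.45 ms.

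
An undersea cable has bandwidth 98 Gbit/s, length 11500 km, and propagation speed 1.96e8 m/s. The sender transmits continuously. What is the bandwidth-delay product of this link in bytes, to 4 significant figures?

Propagation delay = 11500000 / 196000000 = 0.0586735 s.
BDP = R × t_prop = 98000000000 × 0.0586735 = 5750000000 bits.
In bytes: 5750000000/8 = 718800000 bytes.

718800000 bytes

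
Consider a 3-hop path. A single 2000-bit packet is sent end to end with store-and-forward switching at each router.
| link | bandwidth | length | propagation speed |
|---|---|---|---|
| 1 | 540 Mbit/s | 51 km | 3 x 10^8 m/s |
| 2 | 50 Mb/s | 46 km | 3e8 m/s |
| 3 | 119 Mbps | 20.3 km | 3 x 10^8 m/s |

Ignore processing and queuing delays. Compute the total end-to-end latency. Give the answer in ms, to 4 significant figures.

0.4515 ms

Transmission delays (L/R per hop): 0.0037037, 0.04, 0.0168067 ms; sum = 0.0605104 ms.
Propagation delays (d/s per hop): 0.17, 0.153333, 0.0676667 ms; sum = 0.391 ms.
End-to-end = 0.4515 ms.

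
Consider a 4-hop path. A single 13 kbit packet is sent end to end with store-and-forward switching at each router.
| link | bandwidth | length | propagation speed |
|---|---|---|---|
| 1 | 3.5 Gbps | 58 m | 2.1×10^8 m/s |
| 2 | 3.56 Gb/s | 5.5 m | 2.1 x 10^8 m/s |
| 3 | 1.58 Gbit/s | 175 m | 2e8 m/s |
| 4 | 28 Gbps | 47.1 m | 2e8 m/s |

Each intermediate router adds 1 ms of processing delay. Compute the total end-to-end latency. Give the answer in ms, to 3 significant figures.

3.02 ms

L = 13000 bits.
Transmission delays (L/R per hop): 0.00371429, 0.00365169, 0.00822785, 0.000464286 ms; sum = 0.0160581 ms.
Propagation delays (d/s per hop): 0.00027619, 2.61905e-05, 0.000875, 0.0002355 ms; sum = 0.00141288 ms.
Processing at 3 router(s): 3 × 1 ms = 3 ms.
End-to-end = 3.02 ms.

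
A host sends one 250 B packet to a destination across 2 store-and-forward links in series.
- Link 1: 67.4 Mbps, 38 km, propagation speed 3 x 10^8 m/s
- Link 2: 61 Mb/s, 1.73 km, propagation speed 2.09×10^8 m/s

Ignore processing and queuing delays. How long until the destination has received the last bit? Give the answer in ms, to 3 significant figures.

L = 250 × 8 = 2000 bits.
Transmission delays (L/R per hop): 0.0296736, 0.0327869 ms; sum = 0.0624605 ms.
Propagation delays (d/s per hop): 0.126667, 0.00827751 ms; sum = 0.134944 ms.
End-to-end = 0.197 ms.

0.197 ms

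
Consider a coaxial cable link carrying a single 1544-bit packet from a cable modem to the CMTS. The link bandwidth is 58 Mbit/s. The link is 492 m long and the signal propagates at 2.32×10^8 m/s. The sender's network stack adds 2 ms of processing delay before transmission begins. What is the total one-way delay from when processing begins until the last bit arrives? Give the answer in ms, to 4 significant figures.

Transmission delay = L/R = 1544 / 58000000 = 0.0266207 ms.
Propagation delay = d/s = 492 m / 2.32e+08 m/s = 0.00212069 ms.
Plus processing delay 2 ms = 2 ms.
Total = 2.029 ms.

2.029 ms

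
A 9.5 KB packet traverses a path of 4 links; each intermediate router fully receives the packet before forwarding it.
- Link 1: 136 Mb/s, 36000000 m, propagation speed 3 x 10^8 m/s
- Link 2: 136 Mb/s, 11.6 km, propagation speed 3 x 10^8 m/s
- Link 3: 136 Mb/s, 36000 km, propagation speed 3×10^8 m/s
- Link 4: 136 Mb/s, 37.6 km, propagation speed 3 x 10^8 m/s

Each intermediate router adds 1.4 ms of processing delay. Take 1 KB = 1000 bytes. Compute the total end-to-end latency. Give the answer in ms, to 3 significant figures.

L = 76000 bits.
Transmission delay per hop = L/R = 76000/136000000 = 0.558824 ms; 4 hops → 2.23529 ms.
Propagation delays (d/s per hop): 120, 0.0386667, 120, 0.125333 ms; sum = 240.164 ms.
Processing at 3 router(s): 3 × 1.4 ms = 4.2 ms.
End-to-end = 247 ms.

247 ms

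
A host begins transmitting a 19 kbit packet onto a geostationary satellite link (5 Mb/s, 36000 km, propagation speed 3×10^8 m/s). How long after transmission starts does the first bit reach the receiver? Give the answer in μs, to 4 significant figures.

120000 μs

First bit experiences only propagation delay: d/s = 36000000/300000000 = 120000 μs.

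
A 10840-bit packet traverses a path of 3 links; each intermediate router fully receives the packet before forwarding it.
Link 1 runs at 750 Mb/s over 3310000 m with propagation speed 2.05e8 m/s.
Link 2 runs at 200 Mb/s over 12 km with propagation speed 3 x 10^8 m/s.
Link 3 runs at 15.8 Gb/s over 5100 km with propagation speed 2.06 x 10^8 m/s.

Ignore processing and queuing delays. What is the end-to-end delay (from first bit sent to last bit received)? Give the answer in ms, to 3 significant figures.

41.0 ms

Transmission delays (L/R per hop): 0.0144533, 0.0542, 0.000686076 ms; sum = 0.0693394 ms.
Propagation delays (d/s per hop): 16.1463, 0.04, 24.7573 ms; sum = 40.9436 ms.
End-to-end = 41.0 ms.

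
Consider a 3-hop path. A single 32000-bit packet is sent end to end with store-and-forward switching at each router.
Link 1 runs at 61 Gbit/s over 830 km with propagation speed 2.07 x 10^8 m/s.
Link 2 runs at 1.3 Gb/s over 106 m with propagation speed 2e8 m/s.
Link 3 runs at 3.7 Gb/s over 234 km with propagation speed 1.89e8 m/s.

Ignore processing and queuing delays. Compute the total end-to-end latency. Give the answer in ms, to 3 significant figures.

5.28 ms

Transmission delays (L/R per hop): 0.00052459, 0.0246154, 0.00864865 ms; sum = 0.0337886 ms.
Propagation delays (d/s per hop): 4.00966, 0.00053, 1.2381 ms; sum = 5.24829 ms.
End-to-end = 5.28 ms.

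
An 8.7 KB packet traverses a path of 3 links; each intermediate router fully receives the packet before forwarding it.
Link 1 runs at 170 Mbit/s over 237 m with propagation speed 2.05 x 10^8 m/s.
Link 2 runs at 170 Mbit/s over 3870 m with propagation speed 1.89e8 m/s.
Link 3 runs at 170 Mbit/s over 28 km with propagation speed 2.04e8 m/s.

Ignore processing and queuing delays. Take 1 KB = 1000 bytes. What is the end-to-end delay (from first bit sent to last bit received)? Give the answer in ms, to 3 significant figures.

1.39 ms

L = 69600 bits.
Transmission delay per hop = L/R = 69600/170000000 = 0.409412 ms; 3 hops → 1.22824 ms.
Propagation delays (d/s per hop): 0.0011561, 0.0204762, 0.137255 ms; sum = 0.158887 ms.
End-to-end = 1.39 ms.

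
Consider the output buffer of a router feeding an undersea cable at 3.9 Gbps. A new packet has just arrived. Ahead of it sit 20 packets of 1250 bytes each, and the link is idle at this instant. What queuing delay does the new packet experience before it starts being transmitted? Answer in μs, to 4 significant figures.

Each queued packet: L/R = 10000/3900000000 = 2.5641 μs.
20 queued → 51.2821 μs.
Queuing delay = 51.28 μs.

51.28 μs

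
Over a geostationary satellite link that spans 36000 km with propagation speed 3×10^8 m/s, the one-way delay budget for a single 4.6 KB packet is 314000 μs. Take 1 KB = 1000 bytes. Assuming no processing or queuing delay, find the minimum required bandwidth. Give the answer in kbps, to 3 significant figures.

L = 36800 bits.
Propagation delay = 36000000 / 300000000 = 120000 μs.
Transmission budget = 314000 − 120000 = 194000 μs.
R ≥ L / t_tx = 36800 bits / 0.194 s = 190 kbps.

190 kbps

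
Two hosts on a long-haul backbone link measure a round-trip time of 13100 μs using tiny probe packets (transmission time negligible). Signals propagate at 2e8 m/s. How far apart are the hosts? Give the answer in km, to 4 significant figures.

1310 km

One-way propagation = RTT/2 = 6550 μs.
d = s × t = 200000000 × 0.00655 = 1310 km.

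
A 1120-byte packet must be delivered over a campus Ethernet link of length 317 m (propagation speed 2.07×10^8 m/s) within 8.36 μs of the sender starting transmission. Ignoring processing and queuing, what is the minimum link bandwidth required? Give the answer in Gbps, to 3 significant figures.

1.31 Gbps

L = 8960 bits.
Propagation delay = 317 / 2.07e+08 = 1.5314 μs.
Transmission budget = 8.36 − 1.5314 = 6.8286 μs.
R ≥ L / t_tx = 8960 bits / 6.8286e-06 s = 1.31 Gbps.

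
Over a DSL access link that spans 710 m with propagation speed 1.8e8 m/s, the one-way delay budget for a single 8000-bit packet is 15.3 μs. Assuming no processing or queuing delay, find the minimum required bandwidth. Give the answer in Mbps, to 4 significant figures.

Propagation delay = 710 / 180000000 = 3.94444 μs.
Transmission budget = 15.3 − 3.94444 = 11.3556 μs.
R ≥ L / t_tx = 8000 bits / 1.13556e-05 s = 704.5 Mbps.

704.5 Mbps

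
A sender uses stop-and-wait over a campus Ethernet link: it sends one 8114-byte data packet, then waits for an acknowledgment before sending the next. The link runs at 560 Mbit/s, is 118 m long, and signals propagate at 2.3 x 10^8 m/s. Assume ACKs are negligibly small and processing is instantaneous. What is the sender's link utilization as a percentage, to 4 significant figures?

99.12 %

t_tx = L/R = 64912/560000000 = 0.000115914 s.
t_prop = 118/2.3e+08 = 5.13043e-07 s; RTT = 1.02609e-06 s.
Cycle = t_tx + RTT = 0.00011694 s.
Utilization = t_tx / cycle = 0.000115914/0.00011694 = 99.12 %.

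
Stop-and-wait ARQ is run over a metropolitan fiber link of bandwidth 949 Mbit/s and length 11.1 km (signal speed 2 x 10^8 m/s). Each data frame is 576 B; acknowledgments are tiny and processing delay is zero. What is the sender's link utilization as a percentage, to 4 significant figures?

t_tx = L/R = 4608/949000000 = 4.85564e-06 s.
t_prop = 11100/200000000 = 5.55e-05 s; RTT = 0.000111 s.
Cycle = t_tx + RTT = 0.000115856 s.
Utilization = t_tx / cycle = 4.85564e-06/0.000115856 = 4.191 %.

4.191 %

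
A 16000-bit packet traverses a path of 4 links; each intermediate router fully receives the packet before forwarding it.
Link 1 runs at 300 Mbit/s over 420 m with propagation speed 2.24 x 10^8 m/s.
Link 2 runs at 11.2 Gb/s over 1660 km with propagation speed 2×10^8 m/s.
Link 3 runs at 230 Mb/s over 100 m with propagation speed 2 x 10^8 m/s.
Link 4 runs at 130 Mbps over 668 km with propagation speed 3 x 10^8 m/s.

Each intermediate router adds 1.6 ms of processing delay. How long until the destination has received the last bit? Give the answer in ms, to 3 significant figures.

Transmission delays (L/R per hop): 0.0533333, 0.00142857, 0.0695652, 0.123077 ms; sum = 0.247404 ms.
Propagation delays (d/s per hop): 0.001875, 8.3, 0.0005, 2.22667 ms; sum = 10.529 ms.
Processing at 3 router(s): 3 × 1.6 ms = 4.8 ms.
End-to-end = 15.6 ms.

15.6 ms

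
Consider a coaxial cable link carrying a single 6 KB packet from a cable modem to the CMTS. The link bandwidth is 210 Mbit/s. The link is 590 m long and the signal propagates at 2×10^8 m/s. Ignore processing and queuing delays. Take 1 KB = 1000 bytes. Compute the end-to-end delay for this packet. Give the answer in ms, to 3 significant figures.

L = 48000 bits.
Transmission delay = L/R = 48000 / 210000000 = 0.228571 ms.
Propagation delay = d/s = 590 m / 200000000 m/s = 0.00295 ms.
Total = 0.232 ms.

0.232 ms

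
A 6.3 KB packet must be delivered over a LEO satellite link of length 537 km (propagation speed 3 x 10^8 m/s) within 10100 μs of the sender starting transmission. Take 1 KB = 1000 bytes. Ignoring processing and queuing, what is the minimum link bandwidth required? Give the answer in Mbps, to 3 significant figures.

6.06 Mbps

L = 50400 bits.
Propagation delay = 537000 / 300000000 = 1790 μs.
Transmission budget = 10100 − 1790 = 8310 μs.
R ≥ L / t_tx = 50400 bits / 0.00831 s = 6.06 Mbps.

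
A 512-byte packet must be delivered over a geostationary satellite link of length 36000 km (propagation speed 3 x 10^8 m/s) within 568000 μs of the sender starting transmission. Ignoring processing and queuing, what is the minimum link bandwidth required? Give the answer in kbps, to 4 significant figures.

L = 4096 bits.
Propagation delay = 36000000 / 300000000 = 120000 μs.
Transmission budget = 568000 − 120000 = 448000 μs.
R ≥ L / t_tx = 4096 bits / 0.448 s = 9.143 kbps.

9.143 kbps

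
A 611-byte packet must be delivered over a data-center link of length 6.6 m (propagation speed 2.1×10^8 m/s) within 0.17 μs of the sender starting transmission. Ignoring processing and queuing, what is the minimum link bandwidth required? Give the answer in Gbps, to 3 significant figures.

L = 4888 bits.
Propagation delay = 6.6 / 210000000 = 0.0314286 μs.
Transmission budget = 0.17 − 0.0314286 = 0.138571 μs.
R ≥ L / t_tx = 4888 bits / 1.38571e-07 s = 35.3 Gbps.

35.3 Gbps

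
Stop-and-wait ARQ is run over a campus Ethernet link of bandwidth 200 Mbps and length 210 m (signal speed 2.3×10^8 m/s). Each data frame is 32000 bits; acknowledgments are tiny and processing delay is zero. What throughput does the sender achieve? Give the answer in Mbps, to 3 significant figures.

t_tx = L/R = 32000/200000000 = 0.00016 s.
t_prop = 210/2.3e+08 = 9.13043e-07 s; RTT = 1.82609e-06 s.
Cycle = t_tx + RTT = 0.000161826 s.
Throughput = L / cycle = 32000 / 0.000161826 = 198 Mbps.

198 Mbps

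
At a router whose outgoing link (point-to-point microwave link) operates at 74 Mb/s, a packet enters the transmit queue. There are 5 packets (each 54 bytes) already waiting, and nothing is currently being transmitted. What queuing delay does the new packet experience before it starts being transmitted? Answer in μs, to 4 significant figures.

Each queued packet: L/R = 432/74000000 = 5.83784 μs.
5 queued → 29.1892 μs.
Queuing delay = 29.19 μs.

29.19 μs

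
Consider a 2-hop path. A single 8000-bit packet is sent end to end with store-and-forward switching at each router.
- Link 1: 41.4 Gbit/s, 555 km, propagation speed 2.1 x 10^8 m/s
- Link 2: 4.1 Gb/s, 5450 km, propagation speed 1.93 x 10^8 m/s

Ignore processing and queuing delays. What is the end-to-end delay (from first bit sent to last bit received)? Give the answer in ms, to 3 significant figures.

Transmission delays (L/R per hop): 0.000193237, 0.00195122 ms; sum = 0.00214446 ms.
Propagation delays (d/s per hop): 2.64286, 28.2383 ms; sum = 30.8812 ms.
End-to-end = 30.9 ms.

30.9 ms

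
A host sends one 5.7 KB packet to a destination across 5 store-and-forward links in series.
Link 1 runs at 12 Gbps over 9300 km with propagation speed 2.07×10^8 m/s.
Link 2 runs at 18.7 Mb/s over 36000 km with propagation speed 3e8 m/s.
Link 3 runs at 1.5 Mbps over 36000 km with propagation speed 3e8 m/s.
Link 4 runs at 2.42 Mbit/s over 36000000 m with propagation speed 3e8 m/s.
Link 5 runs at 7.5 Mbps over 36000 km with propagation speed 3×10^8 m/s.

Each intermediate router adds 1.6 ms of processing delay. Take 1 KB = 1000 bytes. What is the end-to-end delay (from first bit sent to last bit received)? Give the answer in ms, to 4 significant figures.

589.1 ms

L = 45600 bits.
Transmission delays (L/R per hop): 0.0038, 2.4385, 30.4, 18.843, 6.08 ms; sum = 57.7653 ms.
Propagation delays (d/s per hop): 44.9275, 120, 120, 120, 120 ms; sum = 524.928 ms.
Processing at 4 router(s): 4 × 1.6 ms = 6.4 ms.
End-to-end = 589.1 ms.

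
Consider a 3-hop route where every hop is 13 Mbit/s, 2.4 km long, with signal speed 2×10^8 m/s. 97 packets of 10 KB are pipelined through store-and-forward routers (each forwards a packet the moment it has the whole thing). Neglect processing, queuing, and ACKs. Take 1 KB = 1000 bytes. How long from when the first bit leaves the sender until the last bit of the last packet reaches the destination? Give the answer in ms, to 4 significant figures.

Per-hop transmission t_tx = L/R = 80000/13000000 = 6.15385 ms.
Per-hop propagation t_prop = 2400/200000000 = 0.012 ms.
Pipeline fill: first packet needs 3·t_tx to clear all hops; remaining 96 packets each add one t_tx.
Total = (3+97-1)·t_tx + 3·t_prop = 99·6.15385 + 3·0.012 = 609.3 ms.

609.3 ms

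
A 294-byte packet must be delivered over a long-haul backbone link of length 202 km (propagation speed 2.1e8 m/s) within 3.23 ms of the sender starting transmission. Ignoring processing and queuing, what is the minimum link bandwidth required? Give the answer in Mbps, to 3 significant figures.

1.04 Mbps

L = 2352 bits.
Propagation delay = 202000 / 210000000 = 0.961905 ms.
Transmission budget = 3.23 − 0.961905 = 2.2681 ms.
R ≥ L / t_tx = 2352 bits / 0.0022681 s = 1.04 Mbps.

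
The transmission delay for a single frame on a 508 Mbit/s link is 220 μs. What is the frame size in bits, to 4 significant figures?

111800 bits

L = R × t_tx = 508000000 b/s × 0.00022 s = 111760 bits.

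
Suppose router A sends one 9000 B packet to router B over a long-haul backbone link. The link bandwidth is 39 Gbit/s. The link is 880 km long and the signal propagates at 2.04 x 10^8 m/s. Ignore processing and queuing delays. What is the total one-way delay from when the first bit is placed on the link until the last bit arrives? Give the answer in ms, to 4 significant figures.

4.316 ms

L = 9000 × 8 = 72000 bits.
Transmission delay = L/R = 72000 / 39000000000 = 0.00184615 ms.
Propagation delay = d/s = 880000 m / 204000000 m/s = 4.31373 ms.
Total = 4.316 ms.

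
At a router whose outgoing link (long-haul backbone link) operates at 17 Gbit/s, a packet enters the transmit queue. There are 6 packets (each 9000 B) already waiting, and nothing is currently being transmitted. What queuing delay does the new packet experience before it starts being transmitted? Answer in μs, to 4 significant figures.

25.41 μs

Each queued packet: L/R = 72000/17000000000 = 4.23529 μs.
6 queued → 25.4118 μs.
Queuing delay = 25.41 μs.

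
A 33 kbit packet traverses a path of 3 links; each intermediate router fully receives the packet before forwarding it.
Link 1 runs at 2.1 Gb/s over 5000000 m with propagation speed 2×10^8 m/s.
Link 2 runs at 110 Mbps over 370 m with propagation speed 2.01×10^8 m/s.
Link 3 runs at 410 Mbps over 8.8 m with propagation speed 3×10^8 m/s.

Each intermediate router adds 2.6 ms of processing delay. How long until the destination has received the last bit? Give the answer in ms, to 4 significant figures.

L = 33000 bits.
Transmission delays (L/R per hop): 0.0157143, 0.3, 0.0804878 ms; sum = 0.396202 ms.
Propagation delays (d/s per hop): 25, 0.0018408, 2.93333e-05 ms; sum = 25.0019 ms.
Processing at 2 router(s): 2 × 2.6 ms = 5.2 ms.
End-to-end = 30.60 ms.

30.60 ms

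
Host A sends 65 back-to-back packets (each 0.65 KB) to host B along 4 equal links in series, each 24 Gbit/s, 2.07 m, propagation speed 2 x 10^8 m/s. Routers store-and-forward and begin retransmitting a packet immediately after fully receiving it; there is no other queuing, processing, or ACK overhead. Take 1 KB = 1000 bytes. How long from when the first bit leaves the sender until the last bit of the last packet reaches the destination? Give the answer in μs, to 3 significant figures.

Per-hop transmission t_tx = L/R = 5200/24000000000 = 0.216667 μs.
Per-hop propagation t_prop = 2.07/200000000 = 0.01035 μs.
Pipeline fill: first packet needs 4·t_tx to clear all hops; remaining 64 packets each add one t_tx.
Total = (4+65-1)·t_tx + 4·t_prop = 68·0.216667 + 4·0.01035 = 14.8 μs.

14.8 μs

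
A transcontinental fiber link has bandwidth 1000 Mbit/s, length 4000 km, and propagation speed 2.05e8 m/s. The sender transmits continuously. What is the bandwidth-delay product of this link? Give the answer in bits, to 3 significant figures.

19500000 bits

Propagation delay = 4000000 / 2.05e+08 = 0.0195122 s.
BDP = R × t_prop = 1000000000 × 0.0195122 = 19512200 bits.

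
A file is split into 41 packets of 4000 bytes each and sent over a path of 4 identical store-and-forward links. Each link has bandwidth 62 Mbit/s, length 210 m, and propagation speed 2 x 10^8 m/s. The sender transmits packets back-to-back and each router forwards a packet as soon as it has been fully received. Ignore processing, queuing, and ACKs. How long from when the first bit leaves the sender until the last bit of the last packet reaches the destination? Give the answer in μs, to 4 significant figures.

22710 μs

Per-hop transmission t_tx = L/R = 32000/62000000 = 516.129 μs.
Per-hop propagation t_prop = 210/200000000 = 1.05 μs.
Pipeline fill: first packet needs 4·t_tx to clear all hops; remaining 40 packets each add one t_tx.
Total = (4+41-1)·t_tx + 4·t_prop = 44·516.129 + 4·1.05 = 22710 μs.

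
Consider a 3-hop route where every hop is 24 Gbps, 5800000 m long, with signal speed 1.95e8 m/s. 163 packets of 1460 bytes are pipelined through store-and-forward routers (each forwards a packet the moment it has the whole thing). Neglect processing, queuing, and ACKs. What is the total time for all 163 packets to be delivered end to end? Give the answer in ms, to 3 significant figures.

Per-hop transmission t_tx = L/R = 11680/24000000000 = 0.000486667 ms.
Per-hop propagation t_prop = 5800000/195000000 = 29.7436 ms.
Pipeline fill: first packet needs 3·t_tx to clear all hops; remaining 162 packets each add one t_tx.
Total = (3+163-1)·t_tx + 3·t_prop = 165·0.000486667 + 3·29.7436 = 89.3 ms.

89.3 ms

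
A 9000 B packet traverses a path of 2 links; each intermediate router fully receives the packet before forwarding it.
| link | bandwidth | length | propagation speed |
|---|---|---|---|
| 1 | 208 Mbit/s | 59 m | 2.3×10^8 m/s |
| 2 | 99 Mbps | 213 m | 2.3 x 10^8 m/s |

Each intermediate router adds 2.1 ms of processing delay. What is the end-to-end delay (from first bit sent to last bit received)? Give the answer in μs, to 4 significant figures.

L = 9000 × 8 = 72000 bits.
Transmission delays (L/R per hop): 346.154, 727.273 μs; sum = 1073.43 μs.
Propagation delays (d/s per hop): 0.256522, 0.926087 μs; sum = 1.18261 μs.
Processing at 1 router(s): 1 × 2.1 ms = 2100 μs.
End-to-end = 3175 μs.

3175 μs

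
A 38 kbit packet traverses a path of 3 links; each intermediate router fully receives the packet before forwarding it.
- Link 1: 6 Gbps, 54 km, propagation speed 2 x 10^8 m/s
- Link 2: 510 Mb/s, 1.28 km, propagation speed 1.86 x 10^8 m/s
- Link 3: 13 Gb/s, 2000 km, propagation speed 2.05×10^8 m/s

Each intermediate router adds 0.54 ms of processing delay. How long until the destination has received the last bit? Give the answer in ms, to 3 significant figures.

11.2 ms

L = 38000 bits.
Transmission delays (L/R per hop): 0.00633333, 0.0745098, 0.00292308 ms; sum = 0.0837662 ms.
Propagation delays (d/s per hop): 0.27, 0.00688172, 9.7561 ms; sum = 10.033 ms.
Processing at 2 router(s): 2 × 0.54 ms = 1.08 ms.
End-to-end = 11.2 ms.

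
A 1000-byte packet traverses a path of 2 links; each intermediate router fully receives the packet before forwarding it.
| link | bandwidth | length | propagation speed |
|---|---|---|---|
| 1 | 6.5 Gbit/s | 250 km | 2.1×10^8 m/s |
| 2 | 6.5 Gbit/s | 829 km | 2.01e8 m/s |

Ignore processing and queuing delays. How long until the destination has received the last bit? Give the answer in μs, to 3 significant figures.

5320 μs

L = 1000 × 8 = 8000 bits.
Transmission delay per hop = L/R = 8000/6500000000 = 1.23077 μs; 2 hops → 2.46154 μs.
Propagation delays (d/s per hop): 1190.48, 4124.38 μs; sum = 5314.85 μs.
End-to-end = 5320 μs.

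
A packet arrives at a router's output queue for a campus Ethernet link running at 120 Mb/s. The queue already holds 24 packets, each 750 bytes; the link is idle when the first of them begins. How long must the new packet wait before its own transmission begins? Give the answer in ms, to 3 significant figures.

Each queued packet: L/R = 6000/120000000 = 0.05 ms.
24 queued → 1.2 ms.
Queuing delay = 1.20 ms.

1.20 ms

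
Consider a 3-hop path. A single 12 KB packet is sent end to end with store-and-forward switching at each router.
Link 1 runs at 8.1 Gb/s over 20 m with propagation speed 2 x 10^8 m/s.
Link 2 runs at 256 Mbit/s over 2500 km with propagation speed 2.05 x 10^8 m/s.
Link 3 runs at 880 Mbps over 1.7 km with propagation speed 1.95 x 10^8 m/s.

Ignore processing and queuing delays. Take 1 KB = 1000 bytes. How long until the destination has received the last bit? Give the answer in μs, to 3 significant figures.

12700 μs

L = 96000 bits.
Transmission delays (L/R per hop): 11.8519, 375, 109.091 μs; sum = 495.943 μs.
Propagation delays (d/s per hop): 0.1, 12195.1, 8.71795 μs; sum = 12203.9 μs.
End-to-end = 12700 μs.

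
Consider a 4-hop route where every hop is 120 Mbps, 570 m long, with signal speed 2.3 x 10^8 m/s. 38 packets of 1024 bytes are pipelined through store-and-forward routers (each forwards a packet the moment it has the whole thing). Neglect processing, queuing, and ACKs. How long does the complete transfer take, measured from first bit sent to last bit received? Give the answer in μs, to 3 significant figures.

Per-hop transmission t_tx = L/R = 8192/120000000 = 68.2667 μs.
Per-hop propagation t_prop = 570/2.3e+08 = 2.47826 μs.
Pipeline fill: first packet needs 4·t_tx to clear all hops; remaining 37 packets each add one t_tx.
Total = (4+38-1)·t_tx + 4·t_prop = 41·68.2667 + 4·2.47826 = 2810 μs.

2810 μs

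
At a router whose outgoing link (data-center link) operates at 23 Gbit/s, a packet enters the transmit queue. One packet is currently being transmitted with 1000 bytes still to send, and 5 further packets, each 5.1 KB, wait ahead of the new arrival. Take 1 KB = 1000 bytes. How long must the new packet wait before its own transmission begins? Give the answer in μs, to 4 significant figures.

9.217 μs

Each queued packet: L/R = 40800/23000000000 = 1.77391 μs.
5 queued → 8.86957 μs.
Plus remaining 8000 bits of current packet: 0.347826 μs.
Queuing delay = 9.217 μs.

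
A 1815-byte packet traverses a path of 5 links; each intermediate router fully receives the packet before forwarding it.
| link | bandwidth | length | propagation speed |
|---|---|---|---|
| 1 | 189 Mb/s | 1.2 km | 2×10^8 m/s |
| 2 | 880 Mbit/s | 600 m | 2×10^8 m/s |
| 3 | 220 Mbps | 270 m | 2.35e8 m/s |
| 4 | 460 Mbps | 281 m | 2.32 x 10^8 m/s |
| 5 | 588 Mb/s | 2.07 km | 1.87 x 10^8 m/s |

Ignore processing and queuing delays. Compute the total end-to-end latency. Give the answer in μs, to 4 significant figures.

238.0 μs

L = 1815 × 8 = 14520 bits.
Transmission delays (L/R per hop): 76.8254, 16.5, 66, 31.5652, 24.6939 μs; sum = 215.584 μs.
Propagation delays (d/s per hop): 6, 3, 1.14894, 1.21121, 11.0695 μs; sum = 22.4297 μs.
End-to-end = 238.0 μs.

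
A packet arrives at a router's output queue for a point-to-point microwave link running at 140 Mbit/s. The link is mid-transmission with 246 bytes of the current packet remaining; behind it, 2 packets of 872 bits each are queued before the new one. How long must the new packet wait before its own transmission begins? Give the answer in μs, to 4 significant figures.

Each queued packet: L/R = 872/140000000 = 6.22857 μs.
2 queued → 12.4571 μs.
Plus remaining 1968 bits of current packet: 14.0571 μs.
Queuing delay = 26.51 μs.

26.51 μs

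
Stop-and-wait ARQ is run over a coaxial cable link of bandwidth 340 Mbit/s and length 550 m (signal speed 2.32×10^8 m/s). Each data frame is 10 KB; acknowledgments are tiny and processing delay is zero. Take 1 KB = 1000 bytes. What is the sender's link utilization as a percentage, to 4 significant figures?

98.02 %

t_tx = L/R = 80000/340000000 = 0.000235294 s.
t_prop = 550/2.32e+08 = 2.37069e-06 s; RTT = 4.74138e-06 s.
Cycle = t_tx + RTT = 0.000240035 s.
Utilization = t_tx / cycle = 0.000235294/0.000240035 = 98.02 %.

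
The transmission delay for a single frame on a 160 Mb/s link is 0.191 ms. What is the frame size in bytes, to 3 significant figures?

3820 bytes

L = R × t_tx = 160000000 b/s × 0.000191 s = 30560 bits.
In bytes: 30560 / 8 = 3820 bytes.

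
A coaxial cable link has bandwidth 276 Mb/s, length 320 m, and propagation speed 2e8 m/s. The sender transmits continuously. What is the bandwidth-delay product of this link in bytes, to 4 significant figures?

55.20 bytes

Propagation delay = 320 / 200000000 = 1.6e-06 s.
BDP = R × t_prop = 276000000 × 1.6e-06 = 441.6 bits.
In bytes: 441.6/8 = 55.20 bytes.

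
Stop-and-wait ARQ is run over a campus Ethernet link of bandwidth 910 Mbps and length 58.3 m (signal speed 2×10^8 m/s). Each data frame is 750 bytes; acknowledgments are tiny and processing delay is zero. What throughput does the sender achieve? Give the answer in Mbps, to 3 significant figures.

t_tx = L/R = 6000/910000000 = 6.59341e-06 s.
t_prop = 58.3/200000000 = 2.915e-07 s; RTT = 5.83e-07 s.
Cycle = t_tx + RTT = 7.17641e-06 s.
Throughput = L / cycle = 6000 / 7.17641e-06 = 836 Mbps.

836 Mbps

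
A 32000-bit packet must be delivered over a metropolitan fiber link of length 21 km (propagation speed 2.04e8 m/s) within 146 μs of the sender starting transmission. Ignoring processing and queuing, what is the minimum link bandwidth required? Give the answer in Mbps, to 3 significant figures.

Propagation delay = 21000 / 204000000 = 102.941 μs.
Transmission budget = 146 − 102.941 = 43.0588 μs.
R ≥ L / t_tx = 32000 bits / 4.30588e-05 s = 743 Mbps.

743 Mbps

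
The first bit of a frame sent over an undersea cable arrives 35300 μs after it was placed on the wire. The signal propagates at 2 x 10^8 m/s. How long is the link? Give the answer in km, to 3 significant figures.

d = s × t_prop = 200000000 × 0.0353 = 7060 km.

7060 km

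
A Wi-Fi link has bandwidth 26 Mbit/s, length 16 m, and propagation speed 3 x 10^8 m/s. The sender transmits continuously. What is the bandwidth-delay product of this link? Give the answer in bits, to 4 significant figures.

1.387 bits

Propagation delay = 16 / 300000000 = 5.33333e-08 s.
BDP = R × t_prop = 26000000 × 5.33333e-08 = 1.38667 bits.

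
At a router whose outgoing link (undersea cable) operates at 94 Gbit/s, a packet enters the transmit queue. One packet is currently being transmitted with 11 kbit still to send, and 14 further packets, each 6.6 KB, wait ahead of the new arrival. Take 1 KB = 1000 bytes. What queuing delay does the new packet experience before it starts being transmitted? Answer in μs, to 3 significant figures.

Each queued packet: L/R = 52800/94000000000 = 0.561702 μs.
14 queued → 7.86383 μs.
Plus remaining 11000 bits of current packet: 0.117021 μs.
Queuing delay = 7.98 μs.

7.98 μs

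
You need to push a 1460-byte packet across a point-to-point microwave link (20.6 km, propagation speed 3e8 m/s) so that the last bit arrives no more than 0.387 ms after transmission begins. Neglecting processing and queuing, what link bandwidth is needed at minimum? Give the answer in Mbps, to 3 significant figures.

36.7 Mbps

L = 11680 bits.
Propagation delay = 20600 / 300000000 = 0.0686667 ms.
Transmission budget = 0.387 − 0.0686667 = 0.318333 ms.
R ≥ L / t_tx = 11680 bits / 0.000318333 s = 36.7 Mbps.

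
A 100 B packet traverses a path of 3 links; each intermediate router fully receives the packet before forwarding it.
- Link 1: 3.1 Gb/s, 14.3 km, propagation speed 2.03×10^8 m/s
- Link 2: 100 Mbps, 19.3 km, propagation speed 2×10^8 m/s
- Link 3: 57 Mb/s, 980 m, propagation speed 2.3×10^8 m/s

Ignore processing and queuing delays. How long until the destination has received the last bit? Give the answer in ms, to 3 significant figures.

L = 100 × 8 = 800 bits.
Transmission delays (L/R per hop): 0.000258065, 0.008, 0.0140351 ms; sum = 0.0222932 ms.
Propagation delays (d/s per hop): 0.0704433, 0.0965, 0.00426087 ms; sum = 0.171204 ms.
End-to-end = 0.193 ms.

0.193 ms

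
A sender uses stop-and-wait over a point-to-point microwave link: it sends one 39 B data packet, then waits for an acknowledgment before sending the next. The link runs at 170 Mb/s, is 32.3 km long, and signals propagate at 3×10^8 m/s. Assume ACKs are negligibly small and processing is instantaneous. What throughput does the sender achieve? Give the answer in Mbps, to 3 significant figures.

1.44 Mbps

t_tx = L/R = 312/170000000 = 1.83529e-06 s.
t_prop = 32300/300000000 = 0.000107667 s; RTT = 0.000215333 s.
Cycle = t_tx + RTT = 0.000217169 s.
Throughput = L / cycle = 312 / 0.000217169 = 1.44 Mbps.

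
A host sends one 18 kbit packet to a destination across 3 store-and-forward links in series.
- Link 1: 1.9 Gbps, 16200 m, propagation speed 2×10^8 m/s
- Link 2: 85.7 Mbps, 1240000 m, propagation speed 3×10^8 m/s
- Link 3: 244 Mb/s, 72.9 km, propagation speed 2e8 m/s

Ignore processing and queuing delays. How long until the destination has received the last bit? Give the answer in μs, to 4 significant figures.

4872 μs

L = 18000 bits.
Transmission delays (L/R per hop): 9.47368, 210.035, 73.7705 μs; sum = 293.279 μs.
Propagation delays (d/s per hop): 81, 4133.33, 364.5 μs; sum = 4578.83 μs.
End-to-end = 4872 μs.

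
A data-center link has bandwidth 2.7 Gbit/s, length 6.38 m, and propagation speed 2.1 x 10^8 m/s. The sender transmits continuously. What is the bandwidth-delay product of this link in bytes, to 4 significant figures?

10.25 bytes

Propagation delay = 6.38 / 210000000 = 3.0381e-08 s.
BDP = R × t_prop = 2700000000 × 3.0381e-08 = 82.0286 bits.
In bytes: 82.0286/8 = 10.25 bytes.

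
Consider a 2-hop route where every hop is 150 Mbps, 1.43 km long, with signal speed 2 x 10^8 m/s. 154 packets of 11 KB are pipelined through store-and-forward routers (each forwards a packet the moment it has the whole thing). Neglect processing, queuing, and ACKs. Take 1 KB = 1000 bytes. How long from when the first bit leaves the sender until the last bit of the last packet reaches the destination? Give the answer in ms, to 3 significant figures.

90.9 ms

Per-hop transmission t_tx = L/R = 88000/150000000 = 0.586667 ms.
Per-hop propagation t_prop = 1430/200000000 = 0.00715 ms.
Pipeline fill: first packet needs 2·t_tx to clear all hops; remaining 153 packets each add one t_tx.
Total = (2+154-1)·t_tx + 2·t_prop = 155·0.586667 + 2·0.00715 = 90.9 ms.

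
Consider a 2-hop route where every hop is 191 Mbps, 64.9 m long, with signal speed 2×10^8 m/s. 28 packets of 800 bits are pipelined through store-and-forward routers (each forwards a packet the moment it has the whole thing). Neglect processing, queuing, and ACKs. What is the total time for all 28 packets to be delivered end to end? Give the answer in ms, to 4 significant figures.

Per-hop transmission t_tx = L/R = 800/191000000 = 0.00418848 ms.
Per-hop propagation t_prop = 64.9/200000000 = 0.0003245 ms.
Pipeline fill: first packet needs 2·t_tx to clear all hops; remaining 27 packets each add one t_tx.
Total = (2+28-1)·t_tx + 2·t_prop = 29·0.00418848 + 2·0.0003245 = 0.1221 ms.

0.1221 ms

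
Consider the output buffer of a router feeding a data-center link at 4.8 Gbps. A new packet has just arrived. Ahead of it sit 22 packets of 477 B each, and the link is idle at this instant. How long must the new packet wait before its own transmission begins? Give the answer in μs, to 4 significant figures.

Each queued packet: L/R = 3816/4800000000 = 0.795 μs.
22 queued → 17.49 μs.
Queuing delay = 17.49 μs.

17.49 μs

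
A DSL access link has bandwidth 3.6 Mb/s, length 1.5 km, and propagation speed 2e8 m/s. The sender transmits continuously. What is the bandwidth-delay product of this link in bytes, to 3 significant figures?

3.38 bytes

Propagation delay = 1500 / 200000000 = 7.5e-06 s.
BDP = R × t_prop = 3600000 × 7.5e-06 = 27 bits.
In bytes: 27/8 = 3.38 bytes.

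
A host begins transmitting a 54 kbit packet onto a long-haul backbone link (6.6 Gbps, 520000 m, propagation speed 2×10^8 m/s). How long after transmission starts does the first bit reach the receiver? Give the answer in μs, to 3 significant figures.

2600 μs

First bit experiences only propagation delay: d/s = 520000/200000000 = 2600 μs.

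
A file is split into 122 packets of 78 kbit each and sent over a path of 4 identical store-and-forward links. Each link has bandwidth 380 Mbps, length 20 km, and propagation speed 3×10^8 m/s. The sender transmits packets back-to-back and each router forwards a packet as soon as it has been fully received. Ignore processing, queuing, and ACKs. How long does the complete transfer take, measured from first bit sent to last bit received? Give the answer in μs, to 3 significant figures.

25900 μs

Per-hop transmission t_tx = L/R = 78000/380000000 = 205.263 μs.
Per-hop propagation t_prop = 20000/300000000 = 66.6667 μs.
Pipeline fill: first packet needs 4·t_tx to clear all hops; remaining 121 packets each add one t_tx.
Total = (4+122-1)·t_tx + 4·t_prop = 125·205.263 + 4·66.6667 = 25900 μs.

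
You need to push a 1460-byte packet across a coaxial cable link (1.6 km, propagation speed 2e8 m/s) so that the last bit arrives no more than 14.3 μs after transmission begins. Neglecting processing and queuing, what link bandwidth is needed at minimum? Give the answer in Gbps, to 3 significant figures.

L = 11680 bits.
Propagation delay = 1600 / 200000000 = 8 μs.
Transmission budget = 14.3 − 8 = 6.3 μs.
R ≥ L / t_tx = 11680 bits / 6.3e-06 s = 1.85 Gbps.

1.85 Gbps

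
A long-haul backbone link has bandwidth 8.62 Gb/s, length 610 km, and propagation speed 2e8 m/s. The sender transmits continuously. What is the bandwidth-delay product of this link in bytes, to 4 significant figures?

Propagation delay = 610000 / 200000000 = 0.00305 s.
BDP = R × t_prop = 8620000000 × 0.00305 = 26291000 bits.
In bytes: 26291000/8 = 3286000 bytes.

3286000 bytes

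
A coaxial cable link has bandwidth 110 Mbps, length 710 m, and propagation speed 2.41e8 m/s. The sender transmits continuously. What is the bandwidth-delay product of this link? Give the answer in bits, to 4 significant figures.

324.1 bits

Propagation delay = 710 / 241000000 = 2.94606e-06 s.
BDP = R × t_prop = 110000000 × 2.94606e-06 = 324.066 bits.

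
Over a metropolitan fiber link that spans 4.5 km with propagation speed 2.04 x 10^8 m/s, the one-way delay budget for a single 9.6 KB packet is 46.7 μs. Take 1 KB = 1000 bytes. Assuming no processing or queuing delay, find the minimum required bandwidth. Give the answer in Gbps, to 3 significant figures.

3.12 Gbps

L = 76800 bits.
Propagation delay = 4500 / 204000000 = 22.0588 μs.
Transmission budget = 46.7 − 22.0588 = 24.6412 μs.
R ≥ L / t_tx = 76800 bits / 2.46412e-05 s = 3.12 Gbps.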